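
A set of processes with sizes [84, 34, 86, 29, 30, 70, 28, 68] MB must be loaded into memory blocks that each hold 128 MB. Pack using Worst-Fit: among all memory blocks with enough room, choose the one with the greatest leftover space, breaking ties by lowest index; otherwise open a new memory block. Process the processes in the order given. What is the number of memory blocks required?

84 MB → memory block 1 (remaining 44 MB)
34 MB → memory block 1 (remaining 10 MB)
86 MB → memory block 2 (remaining 42 MB)
29 MB → memory block 2 (remaining 13 MB)
30 MB → memory block 3 (remaining 98 MB)
70 MB → memory block 3 (remaining 28 MB)
28 MB → memory block 3 (remaining 0 MB)
68 MB → memory block 4 (remaining 60 MB)
Final memory blocks: [84,34] [86,29] [30,70,28] [68].

4 memory blocks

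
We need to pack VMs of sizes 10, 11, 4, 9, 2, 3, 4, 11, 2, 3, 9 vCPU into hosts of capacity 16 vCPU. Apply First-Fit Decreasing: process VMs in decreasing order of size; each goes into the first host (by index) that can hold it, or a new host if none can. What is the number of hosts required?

5

Sorted descending: 11, 11, 10, 9, 9, 4, 4, 3, 3, 2, 2.
11 vCPU → host 1 (remaining 5 vCPU)
11 vCPU → host 2 (remaining 5 vCPU)
10 vCPU → host 3 (remaining 6 vCPU)
9 vCPU → host 4 (remaining 7 vCPU)
9 vCPU → host 5 (remaining 7 vCPU)
4 vCPU → host 1 (remaining 1 vCPU)
4 vCPU → host 2 (remaining 1 vCPU)
3 vCPU → host 3 (remaining 3 vCPU)
3 vCPU → host 3 (remaining 0 vCPU)
2 vCPU → host 4 (remaining 5 vCPU)
2 vCPU → host 4 (remaining 3 vCPU)
Final hosts: [11,4] [11,4] [10,3,3] [9,2,2] [9].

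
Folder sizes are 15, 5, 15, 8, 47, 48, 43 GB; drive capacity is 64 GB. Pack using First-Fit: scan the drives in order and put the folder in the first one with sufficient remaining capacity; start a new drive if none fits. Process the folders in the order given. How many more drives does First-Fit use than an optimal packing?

First-Fit: [15,5,15,8] [47] [48] [43] → 4 drives.
Total size 181 GB; any packing needs at least ⌈181/64⌉ = 3 drives.
An optimal packing achieves that bound: [48,15] [47,15] [43,8,5] → 3 drives.
Excess: 4 − 3 = 1.

1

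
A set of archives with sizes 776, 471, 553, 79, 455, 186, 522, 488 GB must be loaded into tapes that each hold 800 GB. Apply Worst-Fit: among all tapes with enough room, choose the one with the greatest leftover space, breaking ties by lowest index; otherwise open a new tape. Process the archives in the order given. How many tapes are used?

6 tapes

Put 776 GB in tape 1; 24 GB remain.
Put 471 GB in tape 2; 329 GB remain.
Put 553 GB in tape 3; 247 GB remain.
Put 79 GB in tape 2; 250 GB remain.
Put 455 GB in tape 4; 345 GB remain.
Put 186 GB in tape 4; 159 GB remain.
Put 522 GB in tape 5; 278 GB remain.
Put 488 GB in tape 6; 312 GB remain.
Final tapes: [776] [471,79] [553] [455,186] [522] [488].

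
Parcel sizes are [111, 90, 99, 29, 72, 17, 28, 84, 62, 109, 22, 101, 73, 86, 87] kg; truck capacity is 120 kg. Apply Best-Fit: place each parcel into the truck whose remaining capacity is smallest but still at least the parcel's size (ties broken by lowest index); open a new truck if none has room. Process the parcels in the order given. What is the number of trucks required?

111 kg → truck 1 (remaining 9 kg)
90 kg → truck 2 (remaining 30 kg)
99 kg → truck 3 (remaining 21 kg)
29 kg → truck 2 (remaining 1 kg)
72 kg → truck 4 (remaining 48 kg)
17 kg → truck 3 (remaining 4 kg)
28 kg → truck 4 (remaining 20 kg)
84 kg → truck 5 (remaining 36 kg)
62 kg → truck 6 (remaining 58 kg)
109 kg → truck 7 (remaining 11 kg)
22 kg → truck 5 (remaining 14 kg)
101 kg → truck 8 (remaining 19 kg)
73 kg → truck 9 (remaining 47 kg)
86 kg → truck 10 (remaining 34 kg)
87 kg → truck 11 (remaining 33 kg)

11 trucks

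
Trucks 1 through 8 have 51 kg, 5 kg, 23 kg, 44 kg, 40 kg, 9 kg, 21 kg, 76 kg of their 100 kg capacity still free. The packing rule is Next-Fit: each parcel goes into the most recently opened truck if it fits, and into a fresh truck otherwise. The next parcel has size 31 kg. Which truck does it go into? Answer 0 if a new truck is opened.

8

Next-Fit only looks at truck 8, which has 76 kg free.
31 kg fits there.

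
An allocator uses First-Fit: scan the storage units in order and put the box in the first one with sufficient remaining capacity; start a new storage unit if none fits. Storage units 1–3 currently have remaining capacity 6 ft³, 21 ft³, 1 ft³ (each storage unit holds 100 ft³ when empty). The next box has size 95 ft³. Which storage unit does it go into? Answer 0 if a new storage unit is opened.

0

No storage unit has ≥ 95 ft³ free, so a new storage unit is opened.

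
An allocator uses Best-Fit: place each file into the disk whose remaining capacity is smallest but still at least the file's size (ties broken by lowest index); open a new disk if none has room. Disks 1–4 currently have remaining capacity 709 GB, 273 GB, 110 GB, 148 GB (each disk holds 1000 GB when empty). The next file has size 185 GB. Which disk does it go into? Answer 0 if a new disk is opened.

2

Disks with room: disk 1 (709 GB), disk 2 (273 GB).
Tightest fit is disk 2 with 273 GB free.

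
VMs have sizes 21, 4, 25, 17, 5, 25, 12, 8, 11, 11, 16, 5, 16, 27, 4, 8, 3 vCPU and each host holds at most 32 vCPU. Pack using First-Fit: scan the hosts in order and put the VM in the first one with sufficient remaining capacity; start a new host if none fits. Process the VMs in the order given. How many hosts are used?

8

Put 21 vCPU in host 1; 11 vCPU remain.
Put 4 vCPU in host 1; 7 vCPU remain.
Put 25 vCPU in host 2; 7 vCPU remain.
Put 17 vCPU in host 3; 15 vCPU remain.
Put 5 vCPU in host 1; 2 vCPU remain.
Put 25 vCPU in host 4; 7 vCPU remain.
Put 12 vCPU in host 3; 3 vCPU remain.
Put 8 vCPU in host 5; 24 vCPU remain.
Put 11 vCPU in host 5; 13 vCPU remain.
Put 11 vCPU in host 5; 2 vCPU remain.
Put 16 vCPU in host 6; 16 vCPU remain.
Put 5 vCPU in host 2; 2 vCPU remain.
Put 16 vCPU in host 6; 0 vCPU remain.
Put 27 vCPU in host 7; 5 vCPU remain.
Put 4 vCPU in host 4; 3 vCPU remain.
Put 8 vCPU in host 8; 24 vCPU remain.
Put 3 vCPU in host 3; 0 vCPU remain.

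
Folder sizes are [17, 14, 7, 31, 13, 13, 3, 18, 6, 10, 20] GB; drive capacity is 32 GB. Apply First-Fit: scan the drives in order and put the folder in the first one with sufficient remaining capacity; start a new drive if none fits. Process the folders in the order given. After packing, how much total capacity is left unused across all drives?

drive 1: place 17 GB, 15 GB left
drive 1: place 14 GB, 1 GB left
drive 2: place 7 GB, 25 GB left
drive 3: place 31 GB, 1 GB left
drive 2: place 13 GB, 12 GB left
drive 4: place 13 GB, 19 GB left
drive 2: place 3 GB, 9 GB left
drive 4: place 18 GB, 1 GB left
drive 2: place 6 GB, 3 GB left
drive 5: place 10 GB, 22 GB left
drive 5: place 20 GB, 2 GB left
5 drives × 32 GB = 160 GB; used 152 GB; unused 8 GB.

8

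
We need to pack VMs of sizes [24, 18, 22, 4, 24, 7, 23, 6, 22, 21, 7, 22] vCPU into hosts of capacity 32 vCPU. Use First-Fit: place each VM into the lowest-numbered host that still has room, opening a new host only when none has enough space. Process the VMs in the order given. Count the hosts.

24 vCPU → host 1 (remaining 8 vCPU)
18 vCPU → host 2 (remaining 14 vCPU)
22 vCPU → host 3 (remaining 10 vCPU)
4 vCPU → host 1 (remaining 4 vCPU)
24 vCPU → host 4 (remaining 8 vCPU)
7 vCPU → host 2 (remaining 7 vCPU)
23 vCPU → host 5 (remaining 9 vCPU)
6 vCPU → host 2 (remaining 1 vCPU)
22 vCPU → host 6 (remaining 10 vCPU)
21 vCPU → host 7 (remaining 11 vCPU)
7 vCPU → host 3 (remaining 3 vCPU)
22 vCPU → host 8 (remaining 10 vCPU)

8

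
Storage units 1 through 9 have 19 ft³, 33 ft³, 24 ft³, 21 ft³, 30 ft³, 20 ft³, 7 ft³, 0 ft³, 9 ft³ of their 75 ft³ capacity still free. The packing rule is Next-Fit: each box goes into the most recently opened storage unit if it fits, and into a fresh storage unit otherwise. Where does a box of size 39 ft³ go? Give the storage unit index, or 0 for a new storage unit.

0

Next-Fit only looks at storage unit 9, which has 9 ft³ free.
39 ft³ does not fit, so a new storage unit is opened.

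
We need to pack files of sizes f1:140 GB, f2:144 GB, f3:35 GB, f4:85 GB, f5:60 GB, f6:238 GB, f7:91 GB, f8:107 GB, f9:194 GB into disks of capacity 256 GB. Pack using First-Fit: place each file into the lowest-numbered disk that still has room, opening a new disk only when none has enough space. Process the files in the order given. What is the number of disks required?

5 disks

disk 1: place f1 (140 GB), 116 GB left
disk 2: place f2 (144 GB), 112 GB left
disk 1: place f3 (35 GB), 81 GB left
disk 2: place f4 (85 GB), 27 GB left
disk 1: place f5 (60 GB), 21 GB left
disk 3: place f6 (238 GB), 18 GB left
disk 4: place f7 (91 GB), 165 GB left
disk 4: place f8 (107 GB), 58 GB left
disk 5: place f9 (194 GB), 62 GB left
Final disks: [140,35,60] [144,85] [238] [91,107] [194].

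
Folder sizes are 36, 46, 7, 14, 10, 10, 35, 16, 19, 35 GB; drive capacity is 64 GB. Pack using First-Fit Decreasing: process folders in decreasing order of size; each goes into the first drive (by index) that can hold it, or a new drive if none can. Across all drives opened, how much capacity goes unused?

28

Sorted descending: 46, 36, 35, 35, 19, 16, 14, 10, 10, 7.
Put 46 GB in drive 1; 18 GB remain.
Put 36 GB in drive 2; 28 GB remain.
Put 35 GB in drive 3; 29 GB remain.
Put 35 GB in drive 4; 29 GB remain.
Put 19 GB in drive 2; 9 GB remain.
Put 16 GB in drive 1; 2 GB remain.
Put 14 GB in drive 3; 15 GB remain.
Put 10 GB in drive 3; 5 GB remain.
Put 10 GB in drive 4; 19 GB remain.
Put 7 GB in drive 2; 2 GB remain.
4 drives × 64 GB = 256 GB; used 228 GB; unused 28 GB.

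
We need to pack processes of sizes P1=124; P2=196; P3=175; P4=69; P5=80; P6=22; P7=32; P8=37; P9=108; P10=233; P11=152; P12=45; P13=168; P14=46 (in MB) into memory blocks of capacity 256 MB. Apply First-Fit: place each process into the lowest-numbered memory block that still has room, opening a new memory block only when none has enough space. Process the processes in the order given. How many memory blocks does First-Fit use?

7

P1 (124 MB) → memory block 1 (remaining 132 MB)
P2 (196 MB) → memory block 2 (remaining 60 MB)
P3 (175 MB) → memory block 3 (remaining 81 MB)
P4 (69 MB) → memory block 1 (remaining 63 MB)
P5 (80 MB) → memory block 3 (remaining 1 MB)
P6 (22 MB) → memory block 1 (remaining 41 MB)
P7 (32 MB) → memory block 1 (remaining 9 MB)
P8 (37 MB) → memory block 2 (remaining 23 MB)
P9 (108 MB) → memory block 4 (remaining 148 MB)
P10 (233 MB) → memory block 5 (remaining 23 MB)
P11 (152 MB) → memory block 6 (remaining 104 MB)
P12 (45 MB) → memory block 4 (remaining 103 MB)
P13 (168 MB) → memory block 7 (remaining 88 MB)
P14 (46 MB) → memory block 4 (remaining 57 MB)
Final memory blocks: [124,69,22,32] [196,37] [175,80] [108,45,46] [233] [152] [168].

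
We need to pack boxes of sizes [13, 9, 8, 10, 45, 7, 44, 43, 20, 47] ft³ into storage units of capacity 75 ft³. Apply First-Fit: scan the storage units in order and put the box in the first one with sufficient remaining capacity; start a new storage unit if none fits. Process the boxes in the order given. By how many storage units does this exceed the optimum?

First-Fit: [13,9,8,10,7,20] [45] [44] [43] [47] → 5 storage units.
Total size 246 ft³; any packing needs at least ⌈246/75⌉ = 4 storage units.
An optimal packing achieves that bound: [47,20,8] [45,13,10,7] [44,9] [43] → 4 storage units.
Excess: 5 − 4 = 1.

1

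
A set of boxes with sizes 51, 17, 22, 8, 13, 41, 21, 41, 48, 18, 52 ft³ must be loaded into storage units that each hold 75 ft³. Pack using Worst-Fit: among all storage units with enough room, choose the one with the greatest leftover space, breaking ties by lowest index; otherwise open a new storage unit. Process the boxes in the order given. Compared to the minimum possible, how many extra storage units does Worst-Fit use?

Worst-Fit: [51,17] [22,8,13] [41,21] [41,18] [48] [52] → 6 storage units.
Total size 332 ft³; any packing needs at least ⌈332/75⌉ = 5 storage units.
An optimal packing achieves that bound: [52,22] [51,21] [48,18,8] [41,17,13] [41] → 5 storage units.
Excess: 6 − 5 = 1.

1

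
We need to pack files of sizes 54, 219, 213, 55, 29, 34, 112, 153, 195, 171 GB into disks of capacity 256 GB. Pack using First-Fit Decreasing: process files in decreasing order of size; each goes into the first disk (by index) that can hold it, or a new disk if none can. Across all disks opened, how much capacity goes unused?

301

Sorted descending: 219, 213, 195, 171, 153, 112, 55, 54, 34, 29.
Put 219 GB in disk 1; 37 GB remain.
Put 213 GB in disk 2; 43 GB remain.
Put 195 GB in disk 3; 61 GB remain.
Put 171 GB in disk 4; 85 GB remain.
Put 153 GB in disk 5; 103 GB remain.
Put 112 GB in disk 6; 144 GB remain.
Put 55 GB in disk 3; 6 GB remain.
Put 54 GB in disk 4; 31 GB remain.
Put 34 GB in disk 1; 3 GB remain.
Put 29 GB in disk 2; 14 GB remain.
6 disks × 256 GB = 1536 GB; used 1235 GB; unused 301 GB.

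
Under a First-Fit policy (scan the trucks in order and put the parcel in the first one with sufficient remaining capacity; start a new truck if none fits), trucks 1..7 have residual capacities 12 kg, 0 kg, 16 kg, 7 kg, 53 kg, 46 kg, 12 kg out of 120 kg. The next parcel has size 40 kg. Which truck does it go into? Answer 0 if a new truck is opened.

5

Trucks with room: truck 5 (53 kg), truck 6 (46 kg).
The first with room is truck 5.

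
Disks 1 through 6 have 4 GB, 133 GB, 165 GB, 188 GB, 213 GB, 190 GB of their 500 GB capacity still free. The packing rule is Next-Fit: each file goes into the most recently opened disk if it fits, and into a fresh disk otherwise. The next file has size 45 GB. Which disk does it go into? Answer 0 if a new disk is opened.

Next-Fit only looks at disk 6, which has 190 GB free.
45 GB fits there.

6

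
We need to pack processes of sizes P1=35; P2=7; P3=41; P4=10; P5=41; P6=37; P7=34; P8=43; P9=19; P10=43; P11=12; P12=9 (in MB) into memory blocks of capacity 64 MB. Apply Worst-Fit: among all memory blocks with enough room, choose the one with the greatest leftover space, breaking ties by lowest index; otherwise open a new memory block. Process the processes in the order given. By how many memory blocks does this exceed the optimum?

0

Worst-Fit: [35,7] [41,10] [41,9] [37,12] [34,19] [43] [43] → 7 memory blocks.
7 processes exceed 32 MB (half the capacity), and no two of those can share a memory block, so at least 7 memory blocks are needed.
So 7 is already optimal.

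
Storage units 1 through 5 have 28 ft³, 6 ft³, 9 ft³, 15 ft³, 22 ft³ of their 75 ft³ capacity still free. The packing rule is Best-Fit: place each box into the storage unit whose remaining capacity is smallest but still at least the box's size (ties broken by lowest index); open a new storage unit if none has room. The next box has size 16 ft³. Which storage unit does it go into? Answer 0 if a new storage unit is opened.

Storage units with room: storage unit 1 (28 ft³), storage unit 5 (22 ft³).
Tightest fit is storage unit 5 with 22 ft³ free.

5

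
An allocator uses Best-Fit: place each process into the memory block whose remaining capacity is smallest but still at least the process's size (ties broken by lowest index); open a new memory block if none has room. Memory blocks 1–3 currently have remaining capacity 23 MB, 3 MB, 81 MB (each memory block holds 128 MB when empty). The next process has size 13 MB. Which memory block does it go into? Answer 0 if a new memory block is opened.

1

Memory blocks with room: memory block 1 (23 MB), memory block 3 (81 MB).
Tightest fit is memory block 1 with 23 MB free.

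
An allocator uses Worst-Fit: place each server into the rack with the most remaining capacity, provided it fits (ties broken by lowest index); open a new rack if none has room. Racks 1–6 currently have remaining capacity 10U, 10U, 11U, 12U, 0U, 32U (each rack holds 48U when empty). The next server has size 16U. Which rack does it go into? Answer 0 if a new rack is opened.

6

Racks with room: rack 6 (32U).
Most room is rack 6 with 32U free.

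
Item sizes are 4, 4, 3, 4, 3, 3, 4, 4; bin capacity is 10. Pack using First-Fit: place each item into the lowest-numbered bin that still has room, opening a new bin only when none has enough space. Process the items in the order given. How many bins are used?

Put 4 in bin 1; 6 remain.
Put 4 in bin 1; 2 remain.
Put 3 in bin 2; 7 remain.
Put 4 in bin 2; 3 remain.
Put 3 in bin 2; 0 remain.
Put 3 in bin 3; 7 remain.
Put 4 in bin 3; 3 remain.
Put 4 in bin 4; 6 remain.

4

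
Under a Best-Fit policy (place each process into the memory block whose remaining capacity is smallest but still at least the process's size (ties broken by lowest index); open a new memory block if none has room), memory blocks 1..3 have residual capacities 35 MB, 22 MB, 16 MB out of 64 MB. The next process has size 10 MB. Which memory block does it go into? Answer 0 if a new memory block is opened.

3

Memory blocks with room: memory block 1 (35 MB), memory block 2 (22 MB), memory block 3 (16 MB).
Tightest fit is memory block 3 with 16 MB free.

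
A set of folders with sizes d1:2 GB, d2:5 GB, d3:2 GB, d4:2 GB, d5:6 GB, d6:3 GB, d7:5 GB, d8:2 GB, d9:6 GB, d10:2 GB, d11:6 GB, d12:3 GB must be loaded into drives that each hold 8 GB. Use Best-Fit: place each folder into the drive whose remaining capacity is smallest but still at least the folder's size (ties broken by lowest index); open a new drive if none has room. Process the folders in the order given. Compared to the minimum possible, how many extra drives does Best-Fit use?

0

Best-Fit: [2,5] [2,2,3] [6,2] [5,3] [6,2] [6] → 6 drives.
Total size 44 GB; any packing needs at least ⌈44/8⌉ = 6 drives.
So 6 is already optimal.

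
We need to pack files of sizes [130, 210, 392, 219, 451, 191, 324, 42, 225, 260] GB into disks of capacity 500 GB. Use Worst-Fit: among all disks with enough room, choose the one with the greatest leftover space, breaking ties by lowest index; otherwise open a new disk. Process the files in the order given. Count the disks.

6 disks

130 GB → disk 1 (remaining 370 GB)
210 GB → disk 1 (remaining 160 GB)
392 GB → disk 2 (remaining 108 GB)
219 GB → disk 3 (remaining 281 GB)
451 GB → disk 4 (remaining 49 GB)
191 GB → disk 3 (remaining 90 GB)
324 GB → disk 5 (remaining 176 GB)
42 GB → disk 5 (remaining 134 GB)
225 GB → disk 6 (remaining 275 GB)
260 GB → disk 6 (remaining 15 GB)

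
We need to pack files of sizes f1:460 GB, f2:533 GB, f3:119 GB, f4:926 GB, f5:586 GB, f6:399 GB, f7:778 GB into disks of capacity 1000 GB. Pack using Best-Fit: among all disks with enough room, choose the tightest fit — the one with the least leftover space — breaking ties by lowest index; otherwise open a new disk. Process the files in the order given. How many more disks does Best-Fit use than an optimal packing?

Best-Fit: [460,533] [119,586] [926] [399] [778] → 5 disks.
Total size 3801 GB; any packing needs at least ⌈3801/1000⌉ = 4 disks.
An optimal packing achieves that bound: [926] [778,119] [586,399] [533,460] → 4 disks.
Excess: 5 − 4 = 1.

1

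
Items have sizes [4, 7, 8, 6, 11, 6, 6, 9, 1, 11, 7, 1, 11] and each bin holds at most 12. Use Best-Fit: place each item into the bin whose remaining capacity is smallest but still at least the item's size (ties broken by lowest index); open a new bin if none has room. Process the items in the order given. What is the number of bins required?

bin 1: place 4, 8 left
bin 1: place 7, 1 left
bin 2: place 8, 4 left
bin 3: place 6, 6 left
bin 4: place 11, 1 left
bin 3: place 6, 0 left
bin 5: place 6, 6 left
bin 6: place 9, 3 left
bin 1: place 1, 0 left
bin 7: place 11, 1 left
bin 8: place 7, 5 left
bin 4: place 1, 0 left
bin 9: place 11, 1 left

9 bins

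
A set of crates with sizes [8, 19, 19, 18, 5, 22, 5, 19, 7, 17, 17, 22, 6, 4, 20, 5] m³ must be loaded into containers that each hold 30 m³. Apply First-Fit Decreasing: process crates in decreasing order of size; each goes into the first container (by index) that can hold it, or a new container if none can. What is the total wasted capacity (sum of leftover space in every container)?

57

Sorted descending: 22, 22, 20, 19, 19, 19, 18, 17, 17, 8, 7, 6, 5, 5, 5, 4.
22 m³ → container 1 (remaining 8 m³)
22 m³ → container 2 (remaining 8 m³)
20 m³ → container 3 (remaining 10 m³)
19 m³ → container 4 (remaining 11 m³)
19 m³ → container 5 (remaining 11 m³)
19 m³ → container 6 (remaining 11 m³)
18 m³ → container 7 (remaining 12 m³)
17 m³ → container 8 (remaining 13 m³)
17 m³ → container 9 (remaining 13 m³)
8 m³ → container 1 (remaining 0 m³)
7 m³ → container 2 (remaining 1 m³)
6 m³ → container 3 (remaining 4 m³)
5 m³ → container 4 (remaining 6 m³)
5 m³ → container 4 (remaining 1 m³)
5 m³ → container 5 (remaining 6 m³)
4 m³ → container 3 (remaining 0 m³)
9 containers × 30 m³ = 270 m³; used 213 m³; unused 57 m³.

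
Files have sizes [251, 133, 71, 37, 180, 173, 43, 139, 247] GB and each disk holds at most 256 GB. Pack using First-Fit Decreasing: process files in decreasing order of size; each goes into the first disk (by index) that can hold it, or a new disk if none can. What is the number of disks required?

6

Sorted descending: 251, 247, 180, 173, 139, 133, 71, 43, 37.
disk 1: place 251 GB, 5 GB left
disk 2: place 247 GB, 9 GB left
disk 3: place 180 GB, 76 GB left
disk 4: place 173 GB, 83 GB left
disk 5: place 139 GB, 117 GB left
disk 6: place 133 GB, 123 GB left
disk 3: place 71 GB, 5 GB left
disk 4: place 43 GB, 40 GB left
disk 4: place 37 GB, 3 GB left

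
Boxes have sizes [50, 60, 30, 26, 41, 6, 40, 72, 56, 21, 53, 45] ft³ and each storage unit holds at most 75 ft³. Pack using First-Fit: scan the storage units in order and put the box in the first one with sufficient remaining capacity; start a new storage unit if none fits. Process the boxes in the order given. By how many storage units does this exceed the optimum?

First-Fit: [50,6] [60] [30,26] [41,21] [40] [72] [56] [53] [45] → 9 storage units.
8 boxes exceed 37.5 ft³ (half the capacity), and no two of those can share a storage unit, so at least 8 storage units are needed.
An optimal packing achieves that bound: [72] [60,6] [56] [53,21] [50] [45,30] [41,26] [40] → 8 storage units.
Excess: 9 − 8 = 1.

1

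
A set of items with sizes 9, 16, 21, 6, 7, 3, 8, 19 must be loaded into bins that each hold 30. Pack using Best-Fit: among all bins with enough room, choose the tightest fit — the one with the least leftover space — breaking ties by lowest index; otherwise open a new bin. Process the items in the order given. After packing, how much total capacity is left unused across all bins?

bin 1: place 9, 21 left
bin 1: place 16, 5 left
bin 2: place 21, 9 left
bin 2: place 6, 3 left
bin 3: place 7, 23 left
bin 2: place 3, 0 left
bin 3: place 8, 15 left
bin 4: place 19, 11 left
4 bins × 30 = 120; used 89; unused 31.

31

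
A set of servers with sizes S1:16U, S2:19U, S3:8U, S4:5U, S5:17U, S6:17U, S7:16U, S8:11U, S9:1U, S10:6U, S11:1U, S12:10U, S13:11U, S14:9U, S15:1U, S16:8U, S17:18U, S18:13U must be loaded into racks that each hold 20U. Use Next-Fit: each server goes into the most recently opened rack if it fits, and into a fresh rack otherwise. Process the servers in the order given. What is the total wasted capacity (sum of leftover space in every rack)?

53

rack 1: place S1 (16U), 4U left
rack 2: place S2 (19U), 1U left
rack 3: place S3 (8U), 12U left
rack 3: place S4 (5U), 7U left
rack 4: place S5 (17U), 3U left
rack 5: place S6 (17U), 3U left
rack 6: place S7 (16U), 4U left
rack 7: place S8 (11U), 9U left
rack 7: place S9 (1U), 8U left
rack 7: place S10 (6U), 2U left
rack 7: place S11 (1U), 1U left
rack 8: place S12 (10U), 10U left
rack 9: place S13 (11U), 9U left
rack 9: place S14 (9U), 0U left
rack 10: place S15 (1U), 19U left
rack 10: place S16 (8U), 11U left
rack 11: place S17 (18U), 2U left
rack 12: place S18 (13U), 7U left
12 racks × 20U = 240U; used 187U; unused 53U.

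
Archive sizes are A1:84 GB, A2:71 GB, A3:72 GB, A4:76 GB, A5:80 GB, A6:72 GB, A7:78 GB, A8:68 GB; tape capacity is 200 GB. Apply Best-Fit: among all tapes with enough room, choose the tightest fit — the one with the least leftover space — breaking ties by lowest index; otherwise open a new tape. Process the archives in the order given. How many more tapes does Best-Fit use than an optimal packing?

Best-Fit: [84,71] [72,76] [80,72] [78,68] → 4 tapes.
Total size 601 GB; any packing needs at least ⌈601/200⌉ = 4 tapes.
So 4 is already optimal.

0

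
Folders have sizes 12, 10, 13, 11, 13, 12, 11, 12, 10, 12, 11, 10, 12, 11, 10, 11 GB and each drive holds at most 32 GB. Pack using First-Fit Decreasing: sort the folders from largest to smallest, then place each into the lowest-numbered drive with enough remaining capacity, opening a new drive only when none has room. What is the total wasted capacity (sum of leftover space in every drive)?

Sorted descending: 13, 13, 12, 12, 12, 12, 12, 11, 11, 11, 11, 11, 10, 10, 10, 10.
Put 13 GB in drive 1; 19 GB remain.
Put 13 GB in drive 1; 6 GB remain.
Put 12 GB in drive 2; 20 GB remain.
Put 12 GB in drive 2; 8 GB remain.
Put 12 GB in drive 3; 20 GB remain.
Put 12 GB in drive 3; 8 GB remain.
Put 12 GB in drive 4; 20 GB remain.
Put 11 GB in drive 4; 9 GB remain.
Put 11 GB in drive 5; 21 GB remain.
Put 11 GB in drive 5; 10 GB remain.
Put 11 GB in drive 6; 21 GB remain.
Put 11 GB in drive 6; 10 GB remain.
Put 10 GB in drive 5; 0 GB remain.
Put 10 GB in drive 6; 0 GB remain.
Put 10 GB in drive 7; 22 GB remain.
Put 10 GB in drive 7; 12 GB remain.
7 drives × 32 GB = 224 GB; used 181 GB; unused 43 GB.

43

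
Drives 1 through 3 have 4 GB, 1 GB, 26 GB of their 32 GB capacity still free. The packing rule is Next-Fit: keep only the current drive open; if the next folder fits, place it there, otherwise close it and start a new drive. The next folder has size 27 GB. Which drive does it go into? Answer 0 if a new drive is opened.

0

Next-Fit only looks at drive 3, which has 26 GB free.
27 GB does not fit, so a new drive is opened.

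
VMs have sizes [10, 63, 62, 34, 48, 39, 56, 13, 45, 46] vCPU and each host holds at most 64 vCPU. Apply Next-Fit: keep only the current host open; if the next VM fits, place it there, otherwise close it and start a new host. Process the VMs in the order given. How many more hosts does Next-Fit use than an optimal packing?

1

Next-Fit: [10] [63] [62] [34] [48] [39] [56] [13,45] [46] → 9 hosts.
8 VMs exceed 32 vCPU (half the capacity), and no two of those can share a host, so at least 8 hosts are needed.
An optimal packing achieves that bound: [63] [62] [56] [48,13] [46,10] [45] [39] [34] → 8 hosts.
Excess: 9 − 8 = 1.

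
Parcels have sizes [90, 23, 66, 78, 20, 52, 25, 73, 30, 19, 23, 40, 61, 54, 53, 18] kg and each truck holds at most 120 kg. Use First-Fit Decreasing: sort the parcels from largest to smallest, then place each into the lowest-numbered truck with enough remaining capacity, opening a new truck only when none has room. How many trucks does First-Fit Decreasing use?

Sorted descending: 90, 78, 73, 66, 61, 54, 53, 52, 40, 30, 25, 23, 23, 20, 19, 18.
Put 90 kg in truck 1; 30 kg remain.
Put 78 kg in truck 2; 42 kg remain.
Put 73 kg in truck 3; 47 kg remain.
Put 66 kg in truck 4; 54 kg remain.
Put 61 kg in truck 5; 59 kg remain.
Put 54 kg in truck 4; 0 kg remain.
Put 53 kg in truck 5; 6 kg remain.
Put 52 kg in truck 6; 68 kg remain.
Put 40 kg in truck 2; 2 kg remain.
Put 30 kg in truck 1; 0 kg remain.
Put 25 kg in truck 3; 22 kg remain.
Put 23 kg in truck 6; 45 kg remain.
Put 23 kg in truck 6; 22 kg remain.
Put 20 kg in truck 3; 2 kg remain.
Put 19 kg in truck 6; 3 kg remain.
Put 18 kg in truck 7; 102 kg remain.
Final trucks: [90,30] [78,40] [73,25,20] [66,54] [61,53] [52,23,23,19] [18].

7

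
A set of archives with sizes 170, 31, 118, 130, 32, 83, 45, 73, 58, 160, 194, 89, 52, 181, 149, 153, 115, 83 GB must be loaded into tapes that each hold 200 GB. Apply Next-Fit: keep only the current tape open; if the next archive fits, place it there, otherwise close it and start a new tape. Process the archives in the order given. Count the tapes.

Put 170 GB in tape 1; 30 GB remain.
Put 31 GB in tape 2; 169 GB remain.
Put 118 GB in tape 2; 51 GB remain.
Put 130 GB in tape 3; 70 GB remain.
Put 32 GB in tape 3; 38 GB remain.
Put 83 GB in tape 4; 117 GB remain.
Put 45 GB in tape 4; 72 GB remain.
Put 73 GB in tape 5; 127 GB remain.
Put 58 GB in tape 5; 69 GB remain.
Put 160 GB in tape 6; 40 GB remain.
Put 194 GB in tape 7; 6 GB remain.
Put 89 GB in tape 8; 111 GB remain.
Put 52 GB in tape 8; 59 GB remain.
Put 181 GB in tape 9; 19 GB remain.
Put 149 GB in tape 10; 51 GB remain.
Put 153 GB in tape 11; 47 GB remain.
Put 115 GB in tape 12; 85 GB remain.
Put 83 GB in tape 12; 2 GB remain.

12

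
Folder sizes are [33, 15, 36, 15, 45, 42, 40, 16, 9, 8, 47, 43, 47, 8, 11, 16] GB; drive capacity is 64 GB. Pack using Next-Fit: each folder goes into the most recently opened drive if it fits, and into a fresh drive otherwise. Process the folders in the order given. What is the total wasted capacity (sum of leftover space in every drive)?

145

Put 33 GB in drive 1; 31 GB remain.
Put 15 GB in drive 1; 16 GB remain.
Put 36 GB in drive 2; 28 GB remain.
Put 15 GB in drive 2; 13 GB remain.
Put 45 GB in drive 3; 19 GB remain.
Put 42 GB in drive 4; 22 GB remain.
Put 40 GB in drive 5; 24 GB remain.
Put 16 GB in drive 5; 8 GB remain.
Put 9 GB in drive 6; 55 GB remain.
Put 8 GB in drive 6; 47 GB remain.
Put 47 GB in drive 6; 0 GB remain.
Put 43 GB in drive 7; 21 GB remain.
Put 47 GB in drive 8; 17 GB remain.
Put 8 GB in drive 8; 9 GB remain.
Put 11 GB in drive 9; 53 GB remain.
Put 16 GB in drive 9; 37 GB remain.
9 drives × 64 GB = 576 GB; used 431 GB; unused 145 GB.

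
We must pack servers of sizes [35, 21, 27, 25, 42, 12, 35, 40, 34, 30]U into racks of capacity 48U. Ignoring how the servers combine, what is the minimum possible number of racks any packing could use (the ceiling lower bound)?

7 racks

Total size = 35 + 21 + 27 + 25 + 42 + 12 + 35 + 40 + 34 + 30 = 301U.
⌈301 / 48⌉ = 7.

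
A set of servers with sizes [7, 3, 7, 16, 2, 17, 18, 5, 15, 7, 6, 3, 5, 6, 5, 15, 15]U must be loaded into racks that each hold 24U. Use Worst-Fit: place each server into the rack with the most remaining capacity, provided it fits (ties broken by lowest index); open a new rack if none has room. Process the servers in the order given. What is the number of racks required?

8

Put 7U in rack 1; 17U remain.
Put 3U in rack 1; 14U remain.
Put 7U in rack 1; 7U remain.
Put 16U in rack 2; 8U remain.
Put 2U in rack 2; 6U remain.
Put 17U in rack 3; 7U remain.
Put 18U in rack 4; 6U remain.
Put 5U in rack 1; 2U remain.
Put 15U in rack 5; 9U remain.
Put 7U in rack 5; 2U remain.
Put 6U in rack 3; 1U remain.
Put 3U in rack 2; 3U remain.
Put 5U in rack 4; 1U remain.
Put 6U in rack 6; 18U remain.
Put 5U in rack 6; 13U remain.
Put 15U in rack 7; 9U remain.
Put 15U in rack 8; 9U remain.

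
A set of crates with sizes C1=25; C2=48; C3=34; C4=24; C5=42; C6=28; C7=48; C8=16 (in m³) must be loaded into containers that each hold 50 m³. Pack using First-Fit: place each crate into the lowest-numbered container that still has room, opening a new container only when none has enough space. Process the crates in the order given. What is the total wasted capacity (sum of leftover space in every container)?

C1 (25 m³) → container 1 (remaining 25 m³)
C2 (48 m³) → container 2 (remaining 2 m³)
C3 (34 m³) → container 3 (remaining 16 m³)
C4 (24 m³) → container 1 (remaining 1 m³)
C5 (42 m³) → container 4 (remaining 8 m³)
C6 (28 m³) → container 5 (remaining 22 m³)
C7 (48 m³) → container 6 (remaining 2 m³)
C8 (16 m³) → container 3 (remaining 0 m³)
6 containers × 50 m³ = 300 m³; used 265 m³; unused 35 m³.

35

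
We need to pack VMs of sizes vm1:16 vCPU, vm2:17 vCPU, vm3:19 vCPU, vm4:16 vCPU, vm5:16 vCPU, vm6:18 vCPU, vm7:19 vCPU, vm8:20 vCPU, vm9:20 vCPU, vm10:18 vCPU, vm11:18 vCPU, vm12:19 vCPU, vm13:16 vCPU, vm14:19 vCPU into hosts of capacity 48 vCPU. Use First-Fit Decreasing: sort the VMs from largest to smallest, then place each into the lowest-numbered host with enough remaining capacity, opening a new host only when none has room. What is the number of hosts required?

7

Sorted descending: 20, 20, 19, 19, 19, 19, 18, 18, 18, 17, 16, 16, 16, 16.
Put 20 vCPU in host 1; 28 vCPU remain.
Put 20 vCPU in host 1; 8 vCPU remain.
Put 19 vCPU in host 2; 29 vCPU remain.
Put 19 vCPU in host 2; 10 vCPU remain.
Put 19 vCPU in host 3; 29 vCPU remain.
Put 19 vCPU in host 3; 10 vCPU remain.
Put 18 vCPU in host 4; 30 vCPU remain.
Put 18 vCPU in host 4; 12 vCPU remain.
Put 18 vCPU in host 5; 30 vCPU remain.
Put 17 vCPU in host 5; 13 vCPU remain.
Put 16 vCPU in host 6; 32 vCPU remain.
Put 16 vCPU in host 6; 16 vCPU remain.
Put 16 vCPU in host 6; 0 vCPU remain.
Put 16 vCPU in host 7; 32 vCPU remain.
Final hosts: [20,20] [19,19] [19,19] [18,18] [18,17] [16,16,16] [16].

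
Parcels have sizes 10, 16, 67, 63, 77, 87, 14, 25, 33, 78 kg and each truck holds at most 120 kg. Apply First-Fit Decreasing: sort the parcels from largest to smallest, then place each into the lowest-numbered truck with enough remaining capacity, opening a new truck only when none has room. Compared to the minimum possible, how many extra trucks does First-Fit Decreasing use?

0

First-Fit Decreasing: [87,33] [78,25,16] [77,14,10] [67] [63] → 5 trucks.
5 parcels exceed 60 kg (half the capacity), and no two of those can share a truck, so at least 5 trucks are needed.
So 5 is already optimal.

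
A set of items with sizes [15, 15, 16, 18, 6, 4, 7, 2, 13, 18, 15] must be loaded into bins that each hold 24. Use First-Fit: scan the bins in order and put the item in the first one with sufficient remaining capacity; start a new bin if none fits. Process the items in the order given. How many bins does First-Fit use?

7

bin 1: place 15, 9 left
bin 2: place 15, 9 left
bin 3: place 16, 8 left
bin 4: place 18, 6 left
bin 1: place 6, 3 left
bin 2: place 4, 5 left
bin 3: place 7, 1 left
bin 1: place 2, 1 left
bin 5: place 13, 11 left
bin 6: place 18, 6 left
bin 7: place 15, 9 left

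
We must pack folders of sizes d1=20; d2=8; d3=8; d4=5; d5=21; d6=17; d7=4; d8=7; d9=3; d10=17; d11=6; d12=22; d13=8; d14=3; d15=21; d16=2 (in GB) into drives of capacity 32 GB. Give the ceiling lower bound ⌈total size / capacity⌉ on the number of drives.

6

Total size = 20 + 8 + 8 + 5 + 21 + 17 + 4 + 7 + 3 + 17 + 6 + 22 + 8 + 3 + 21 + 2 = 172 GB.
⌈172 / 32⌉ = 6.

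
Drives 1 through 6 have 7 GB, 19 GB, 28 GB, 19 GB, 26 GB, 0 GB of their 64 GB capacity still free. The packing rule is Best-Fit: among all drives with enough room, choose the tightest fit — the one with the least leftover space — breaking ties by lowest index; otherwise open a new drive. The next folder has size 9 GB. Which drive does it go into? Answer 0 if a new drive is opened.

2

Drives with room: drive 2 (19 GB), drive 3 (28 GB), drive 4 (19 GB), drive 5 (26 GB).
Tightest fit is drive 2 with 19 GB free.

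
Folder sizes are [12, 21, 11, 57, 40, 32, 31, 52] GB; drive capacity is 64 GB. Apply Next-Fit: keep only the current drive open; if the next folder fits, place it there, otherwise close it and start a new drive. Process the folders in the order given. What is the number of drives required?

5

12 GB → drive 1 (remaining 52 GB)
21 GB → drive 1 (remaining 31 GB)
11 GB → drive 1 (remaining 20 GB)
57 GB → drive 2 (remaining 7 GB)
40 GB → drive 3 (remaining 24 GB)
32 GB → drive 4 (remaining 32 GB)
31 GB → drive 4 (remaining 1 GB)
52 GB → drive 5 (remaining 12 GB)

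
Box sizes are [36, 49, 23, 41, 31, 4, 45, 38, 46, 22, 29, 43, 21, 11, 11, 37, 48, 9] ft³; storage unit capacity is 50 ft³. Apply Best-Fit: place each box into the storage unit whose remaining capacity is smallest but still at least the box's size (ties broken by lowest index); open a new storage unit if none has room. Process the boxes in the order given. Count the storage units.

12 storage units

36 ft³ → storage unit 1 (remaining 14 ft³)
49 ft³ → storage unit 2 (remaining 1 ft³)
23 ft³ → storage unit 3 (remaining 27 ft³)
41 ft³ → storage unit 4 (remaining 9 ft³)
31 ft³ → storage unit 5 (remaining 19 ft³)
4 ft³ → storage unit 4 (remaining 5 ft³)
45 ft³ → storage unit 6 (remaining 5 ft³)
38 ft³ → storage unit 7 (remaining 12 ft³)
46 ft³ → storage unit 8 (remaining 4 ft³)
22 ft³ → storage unit 3 (remaining 5 ft³)
29 ft³ → storage unit 9 (remaining 21 ft³)
43 ft³ → storage unit 10 (remaining 7 ft³)
21 ft³ → storage unit 9 (remaining 0 ft³)
11 ft³ → storage unit 7 (remaining 1 ft³)
11 ft³ → storage unit 1 (remaining 3 ft³)
37 ft³ → storage unit 11 (remaining 13 ft³)
48 ft³ → storage unit 12 (remaining 2 ft³)
9 ft³ → storage unit 11 (remaining 4 ft³)
Final storage units: [36,11] [49] [23,22] [41,4] [31] [45] [38,11] [46] [29,21] [43] [37,9] [48].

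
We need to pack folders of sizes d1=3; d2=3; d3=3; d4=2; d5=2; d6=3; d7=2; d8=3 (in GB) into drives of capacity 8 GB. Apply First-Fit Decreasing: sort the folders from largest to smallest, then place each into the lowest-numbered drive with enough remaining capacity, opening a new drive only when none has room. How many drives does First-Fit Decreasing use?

3

Sorted descending: 3, 3, 3, 3, 3, 2, 2, 2.
3 GB → drive 1 (remaining 5 GB)
3 GB → drive 1 (remaining 2 GB)
3 GB → drive 2 (remaining 5 GB)
3 GB → drive 2 (remaining 2 GB)
3 GB → drive 3 (remaining 5 GB)
2 GB → drive 1 (remaining 0 GB)
2 GB → drive 2 (remaining 0 GB)
2 GB → drive 3 (remaining 3 GB)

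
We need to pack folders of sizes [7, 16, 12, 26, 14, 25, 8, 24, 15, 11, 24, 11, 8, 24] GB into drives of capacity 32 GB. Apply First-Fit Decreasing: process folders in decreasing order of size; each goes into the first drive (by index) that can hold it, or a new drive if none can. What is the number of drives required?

8 drives

Sorted descending: 26, 25, 24, 24, 24, 16, 15, 14, 12, 11, 11, 8, 8, 7.
26 GB → drive 1 (remaining 6 GB)
25 GB → drive 2 (remaining 7 GB)
24 GB → drive 3 (remaining 8 GB)
24 GB → drive 4 (remaining 8 GB)
24 GB → drive 5 (remaining 8 GB)
16 GB → drive 6 (remaining 16 GB)
15 GB → drive 6 (remaining 1 GB)
14 GB → drive 7 (remaining 18 GB)
12 GB → drive 7 (remaining 6 GB)
11 GB → drive 8 (remaining 21 GB)
11 GB → drive 8 (remaining 10 GB)
8 GB → drive 3 (remaining 0 GB)
8 GB → drive 4 (remaining 0 GB)
7 GB → drive 2 (remaining 0 GB)
Final drives: [26] [25,7] [24,8] [24,8] [24] [16,15] [14,12] [11,11].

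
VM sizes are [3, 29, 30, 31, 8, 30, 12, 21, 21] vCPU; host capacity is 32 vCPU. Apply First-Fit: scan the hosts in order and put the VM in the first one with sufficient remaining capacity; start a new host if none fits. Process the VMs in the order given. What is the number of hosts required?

host 1: place 3 vCPU, 29 vCPU left
host 1: place 29 vCPU, 0 vCPU left
host 2: place 30 vCPU, 2 vCPU left
host 3: place 31 vCPU, 1 vCPU left
host 4: place 8 vCPU, 24 vCPU left
host 5: place 30 vCPU, 2 vCPU left
host 4: place 12 vCPU, 12 vCPU left
host 6: place 21 vCPU, 11 vCPU left
host 7: place 21 vCPU, 11 vCPU left
Final hosts: [3,29] [30] [31] [8,12] [30] [21] [21].

7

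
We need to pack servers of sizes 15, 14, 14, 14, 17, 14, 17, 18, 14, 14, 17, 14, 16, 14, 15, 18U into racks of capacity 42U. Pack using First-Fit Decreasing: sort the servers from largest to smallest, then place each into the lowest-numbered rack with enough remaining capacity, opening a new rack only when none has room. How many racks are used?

7 racks

Sorted descending: 18, 18, 17, 17, 17, 16, 15, 15, 14, 14, 14, 14, 14, 14, 14, 14.
Put 18U in rack 1; 24U remain.
Put 18U in rack 1; 6U remain.
Put 17U in rack 2; 25U remain.
Put 17U in rack 2; 8U remain.
Put 17U in rack 3; 25U remain.
Put 16U in rack 3; 9U remain.
Put 15U in rack 4; 27U remain.
Put 15U in rack 4; 12U remain.
Put 14U in rack 5; 28U remain.
Put 14U in rack 5; 14U remain.
Put 14U in rack 5; 0U remain.
Put 14U in rack 6; 28U remain.
Put 14U in rack 6; 14U remain.
Put 14U in rack 6; 0U remain.
Put 14U in rack 7; 28U remain.
Put 14U in rack 7; 14U remain.
Final racks: [18,18] [17,17] [17,16] [15,15] [14,14,14] [14,14,14] [14,14].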